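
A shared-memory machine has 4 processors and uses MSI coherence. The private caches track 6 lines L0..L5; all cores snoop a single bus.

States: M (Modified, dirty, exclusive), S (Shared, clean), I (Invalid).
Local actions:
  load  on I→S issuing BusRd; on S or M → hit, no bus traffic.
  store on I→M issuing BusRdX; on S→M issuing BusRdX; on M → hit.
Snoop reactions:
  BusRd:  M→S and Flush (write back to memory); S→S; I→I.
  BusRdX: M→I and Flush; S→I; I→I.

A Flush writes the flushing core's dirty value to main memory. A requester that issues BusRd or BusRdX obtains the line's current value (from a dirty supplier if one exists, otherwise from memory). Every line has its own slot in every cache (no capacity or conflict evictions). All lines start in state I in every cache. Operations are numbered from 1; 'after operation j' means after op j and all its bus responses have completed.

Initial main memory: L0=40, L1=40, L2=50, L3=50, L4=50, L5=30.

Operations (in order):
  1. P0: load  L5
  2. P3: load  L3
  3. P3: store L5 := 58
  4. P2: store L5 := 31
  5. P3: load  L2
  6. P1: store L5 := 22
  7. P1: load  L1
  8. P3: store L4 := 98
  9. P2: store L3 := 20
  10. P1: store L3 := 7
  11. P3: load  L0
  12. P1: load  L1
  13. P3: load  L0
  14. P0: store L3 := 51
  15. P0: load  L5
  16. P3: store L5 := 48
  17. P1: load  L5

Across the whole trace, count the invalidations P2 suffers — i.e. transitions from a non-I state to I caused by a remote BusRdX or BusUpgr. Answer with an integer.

step 1: P0: load  L5  ⟶  SIII  (L5)  txn=BusRd  M[L5]=30
step 2: P3: load  L3  ⟶  IIIS  (L3)  txn=BusRd  M[L3]=50
step 3: P3: store L5 := 58  ⟶  IIIM  (L5)  txn=BusRdX  M[L5]=30
step 4: P2: store L5 := 31  ⟶  IIMI  (L5)  txn=BusRdX+Flush  M[L5]=58
step 5: P3: load  L2  ⟶  IIIS  (L2)  txn=BusRd  M[L2]=50
step 6: P1: store L5 := 22  ⟶  IMII  (L5)  txn=BusRdX+Flush  M[L5]=31
step 7: P1: load  L1  ⟶  ISII  (L1)  txn=BusRd  M[L1]=40
step 8: P3: store L4 := 98  ⟶  IIIM  (L4)  txn=BusRdX  M[L4]=50
step 9: P2: store L3 := 20  ⟶  IIMI  (L3)  txn=BusRdX  M[L3]=50
step 10: P1: store L3 := 7  ⟶  IMII  (L3)  txn=BusRdX+Flush  M[L3]=20
step 11: P3: load  L0  ⟶  IIIS  (L0)  txn=BusRd  M[L0]=40
step 12: P1: load  L1  ⟶  ISII  (L1)  txn=∅  M[L1]=40
step 13: P3: load  L0  ⟶  IIIS  (L0)  txn=∅  M[L0]=40
step 14: P0: store L3 := 51  ⟶  MIII  (L3)  txn=BusRdX+Flush  M[L3]=7
step 15: P0: load  L5  ⟶  SSII  (L5)  txn=BusRd+Flush  M[L5]=22
step 16: P3: store L5 := 48  ⟶  IIIM  (L5)  txn=BusRdX  M[L5]=22
step 17: P1: load  L5  ⟶  ISIS  (L5)  txn=BusRd+Flush  M[L5]=48

invalidations = 2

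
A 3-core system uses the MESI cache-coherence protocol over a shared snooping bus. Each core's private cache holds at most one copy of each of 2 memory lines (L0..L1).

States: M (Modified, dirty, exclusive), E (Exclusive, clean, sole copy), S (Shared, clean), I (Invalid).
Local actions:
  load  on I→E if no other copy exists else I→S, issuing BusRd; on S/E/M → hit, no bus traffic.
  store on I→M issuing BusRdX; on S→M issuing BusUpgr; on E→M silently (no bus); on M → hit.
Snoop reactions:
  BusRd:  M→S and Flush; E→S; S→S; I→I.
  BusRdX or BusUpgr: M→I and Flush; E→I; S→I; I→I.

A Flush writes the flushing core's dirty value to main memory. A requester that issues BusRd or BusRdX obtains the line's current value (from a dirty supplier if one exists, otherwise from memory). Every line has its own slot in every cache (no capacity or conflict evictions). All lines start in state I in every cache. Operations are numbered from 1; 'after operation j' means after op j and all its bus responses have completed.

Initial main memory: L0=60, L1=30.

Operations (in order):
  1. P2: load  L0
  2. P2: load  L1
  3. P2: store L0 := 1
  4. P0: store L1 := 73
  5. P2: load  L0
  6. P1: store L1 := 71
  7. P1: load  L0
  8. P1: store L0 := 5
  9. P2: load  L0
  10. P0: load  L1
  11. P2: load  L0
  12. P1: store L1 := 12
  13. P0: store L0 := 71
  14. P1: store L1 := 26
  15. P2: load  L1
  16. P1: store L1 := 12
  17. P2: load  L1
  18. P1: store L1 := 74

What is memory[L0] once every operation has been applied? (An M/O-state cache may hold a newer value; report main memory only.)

step 1: P2: load  L0  ⟶  IIE  (L0)  txn=BusRd  M[L0]=60
step 2: P2: load  L1  ⟶  IIE  (L1)  txn=BusRd  M[L1]=30
step 3: P2: store L0 := 1  ⟶  IIM  (L0)  txn=∅  M[L0]=60
step 4: P0: store L1 := 73  ⟶  MII  (L1)  txn=BusRdX  M[L1]=30
step 5: P2: load  L0  ⟶  IIM  (L0)  txn=∅  M[L0]=60
step 6: P1: store L1 := 71  ⟶  IMI  (L1)  txn=BusRdX+Flush  M[L1]=73
step 7: P1: load  L0  ⟶  ISS  (L0)  txn=BusRd+Flush  M[L0]=1
step 8: P1: store L0 := 5  ⟶  IMI  (L0)  txn=BusUpgr  M[L0]=1
step 9: P2: load  L0  ⟶  ISS  (L0)  txn=BusRd+Flush  M[L0]=5
step 10: P0: load  L1  ⟶  SSI  (L1)  txn=BusRd+Flush  M[L1]=71
step 11: P2: load  L0  ⟶  ISS  (L0)  txn=∅  M[L0]=5
step 12: P1: store L1 := 12  ⟶  IMI  (L1)  txn=BusUpgr  M[L1]=71
step 13: P0: store L0 := 71  ⟶  MII  (L0)  txn=BusRdX  M[L0]=5
step 14: P1: store L1 := 26  ⟶  IMI  (L1)  txn=∅  M[L1]=71
step 15: P2: load  L1  ⟶  ISS  (L1)  txn=BusRd+Flush  M[L1]=26
step 16: P1: store L1 := 12  ⟶  IMI  (L1)  txn=BusUpgr  M[L1]=26
step 17: P2: load  L1  ⟶  ISS  (L1)  txn=BusRd+Flush  M[L1]=12
step 18: P1: store L1 := 74  ⟶  IMI  (L1)  txn=BusUpgr  M[L1]=12

memory[L0] = 5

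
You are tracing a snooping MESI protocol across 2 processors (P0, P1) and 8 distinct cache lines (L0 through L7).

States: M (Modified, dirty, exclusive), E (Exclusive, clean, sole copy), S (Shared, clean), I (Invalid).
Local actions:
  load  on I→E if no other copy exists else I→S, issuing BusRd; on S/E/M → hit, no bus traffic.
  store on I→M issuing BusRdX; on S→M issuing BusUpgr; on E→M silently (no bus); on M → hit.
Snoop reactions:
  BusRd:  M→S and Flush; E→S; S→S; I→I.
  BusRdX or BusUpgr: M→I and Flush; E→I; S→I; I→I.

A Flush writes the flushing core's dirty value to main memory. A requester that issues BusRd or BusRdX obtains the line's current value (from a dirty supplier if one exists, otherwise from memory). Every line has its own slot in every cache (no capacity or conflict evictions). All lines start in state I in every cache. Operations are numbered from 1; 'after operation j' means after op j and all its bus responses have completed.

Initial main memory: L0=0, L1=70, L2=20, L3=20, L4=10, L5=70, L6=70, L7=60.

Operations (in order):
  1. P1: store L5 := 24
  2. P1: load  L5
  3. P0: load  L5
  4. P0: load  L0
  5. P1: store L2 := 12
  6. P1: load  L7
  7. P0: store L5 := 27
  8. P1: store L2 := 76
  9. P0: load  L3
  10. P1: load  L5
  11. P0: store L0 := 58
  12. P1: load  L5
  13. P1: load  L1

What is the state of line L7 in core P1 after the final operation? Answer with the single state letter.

1. P1: store L5 := 24  bus=[BusRdX]  L5: P0=I P1=M  mem[L5]=70
2. P1: load  L5  bus=[-]  L5: P0=I P1=M  mem[L5]=70
3. P0: load  L5  bus=[BusRd,Flush]  L5: P0=S P1=S  mem[L5]=24
4. P0: load  L0  bus=[BusRd]  L0: P0=E P1=I  mem[L0]=0
5. P1: store L2 := 12  bus=[BusRdX]  L2: P0=I P1=M  mem[L2]=20
6. P1: load  L7  bus=[BusRd]  L7: P0=I P1=E  mem[L7]=60
7. P0: store L5 := 27  bus=[BusUpgr]  L5: P0=M P1=I  mem[L5]=24
8. P1: store L2 := 76  bus=[-]  L2: P0=I P1=M  mem[L2]=20
9. P0: load  L3  bus=[BusRd]  L3: P0=E P1=I  mem[L3]=20
10. P1: load  L5  bus=[BusRd,Flush]  L5: P0=S P1=S  mem[L5]=27
11. P0: store L0 := 58  bus=[-]  L0: P0=M P1=I  mem[L0]=0
12. P1: load  L5  bus=[-]  L5: P0=S P1=S  mem[L5]=27
13. P1: load  L1  bus=[BusRd]  L1: P0=I P1=E  mem[L1]=70

state = E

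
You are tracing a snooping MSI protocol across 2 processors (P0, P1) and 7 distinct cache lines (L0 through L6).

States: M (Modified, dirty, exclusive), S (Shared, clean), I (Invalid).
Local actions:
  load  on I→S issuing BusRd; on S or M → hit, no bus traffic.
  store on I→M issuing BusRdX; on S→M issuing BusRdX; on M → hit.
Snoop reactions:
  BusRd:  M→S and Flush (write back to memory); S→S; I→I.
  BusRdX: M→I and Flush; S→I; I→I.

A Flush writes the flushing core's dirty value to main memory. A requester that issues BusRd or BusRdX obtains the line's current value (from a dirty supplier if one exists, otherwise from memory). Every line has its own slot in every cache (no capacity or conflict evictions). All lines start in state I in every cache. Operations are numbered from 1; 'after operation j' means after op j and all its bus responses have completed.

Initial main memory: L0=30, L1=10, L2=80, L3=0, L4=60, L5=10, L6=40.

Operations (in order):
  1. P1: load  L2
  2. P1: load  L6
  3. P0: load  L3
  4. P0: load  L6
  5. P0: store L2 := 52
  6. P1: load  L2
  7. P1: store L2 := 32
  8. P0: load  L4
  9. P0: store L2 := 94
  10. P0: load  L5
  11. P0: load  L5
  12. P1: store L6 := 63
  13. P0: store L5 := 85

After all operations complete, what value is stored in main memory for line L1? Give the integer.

1. P1: load  L2  bus=[BusRd]  L2: P0=I P1=S  mem[L2]=80
2. P1: load  L6  bus=[BusRd]  L6: P0=I P1=S  mem[L6]=40
3. P0: load  L3  bus=[BusRd]  L3: P0=S P1=I  mem[L3]=0
4. P0: load  L6  bus=[BusRd]  L6: P0=S P1=S  mem[L6]=40
5. P0: store L2 := 52  bus=[BusRdX]  L2: P0=M P1=I  mem[L2]=80
6. P1: load  L2  bus=[BusRd,Flush]  L2: P0=S P1=S  mem[L2]=52
7. P1: store L2 := 32  bus=[BusRdX]  L2: P0=I P1=M  mem[L2]=52
8. P0: load  L4  bus=[BusRd]  L4: P0=S P1=I  mem[L4]=60
9. P0: store L2 := 94  bus=[BusRdX,Flush]  L2: P0=M P1=I  mem[L2]=32
10. P0: load  L5  bus=[BusRd]  L5: P0=S P1=I  mem[L5]=10
11. P0: load  L5  bus=[-]  L5: P0=S P1=I  mem[L5]=10
12. P1: store L6 := 63  bus=[BusRdX]  L6: P0=I P1=M  mem[L6]=40
13. P0: store L5 := 85  bus=[BusRdX]  L5: P0=M P1=I  mem[L5]=10

memory[L1] = 10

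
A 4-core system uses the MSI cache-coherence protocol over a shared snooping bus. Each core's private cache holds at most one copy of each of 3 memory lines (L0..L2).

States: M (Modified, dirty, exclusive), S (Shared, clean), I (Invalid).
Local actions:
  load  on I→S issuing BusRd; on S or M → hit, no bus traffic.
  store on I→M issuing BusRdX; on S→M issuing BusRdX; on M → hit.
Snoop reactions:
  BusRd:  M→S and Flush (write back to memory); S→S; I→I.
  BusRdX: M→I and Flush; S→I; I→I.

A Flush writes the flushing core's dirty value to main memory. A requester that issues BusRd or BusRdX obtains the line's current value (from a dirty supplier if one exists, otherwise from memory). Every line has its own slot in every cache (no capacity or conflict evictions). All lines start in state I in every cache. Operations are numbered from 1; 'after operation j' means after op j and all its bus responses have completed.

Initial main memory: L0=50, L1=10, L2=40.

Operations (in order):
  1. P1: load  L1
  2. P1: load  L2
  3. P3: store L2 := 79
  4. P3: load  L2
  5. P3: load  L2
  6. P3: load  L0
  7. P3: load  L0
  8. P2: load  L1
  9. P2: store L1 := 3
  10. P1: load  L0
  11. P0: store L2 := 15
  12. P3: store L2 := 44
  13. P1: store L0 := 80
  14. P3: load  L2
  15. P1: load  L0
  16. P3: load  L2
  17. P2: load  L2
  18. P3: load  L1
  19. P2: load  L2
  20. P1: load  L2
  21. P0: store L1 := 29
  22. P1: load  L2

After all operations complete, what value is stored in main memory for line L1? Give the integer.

memory[L1] = 3

step 1: P1: load  L1  ⟶  ISII  (L1)  txn=BusRd  M[L1]=10
step 2: P1: load  L2  ⟶  ISII  (L2)  txn=BusRd  M[L2]=40
step 3: P3: store L2 := 79  ⟶  IIIM  (L2)  txn=BusRdX  M[L2]=40
step 4: P3: load  L2  ⟶  IIIM  (L2)  txn=∅  M[L2]=40
step 5: P3: load  L2  ⟶  IIIM  (L2)  txn=∅  M[L2]=40
step 6: P3: load  L0  ⟶  IIIS  (L0)  txn=BusRd  M[L0]=50
step 7: P3: load  L0  ⟶  IIIS  (L0)  txn=∅  M[L0]=50
step 8: P2: load  L1  ⟶  ISSI  (L1)  txn=BusRd  M[L1]=10
step 9: P2: store L1 := 3  ⟶  IIMI  (L1)  txn=BusRdX  M[L1]=10
step 10: P1: load  L0  ⟶  ISIS  (L0)  txn=BusRd  M[L0]=50
step 11: P0: store L2 := 15  ⟶  MIII  (L2)  txn=BusRdX+Flush  M[L2]=79
step 12: P3: store L2 := 44  ⟶  IIIM  (L2)  txn=BusRdX+Flush  M[L2]=15
step 13: P1: store L0 := 80  ⟶  IMII  (L0)  txn=BusRdX  M[L0]=50
step 14: P3: load  L2  ⟶  IIIM  (L2)  txn=∅  M[L2]=15
step 15: P1: load  L0  ⟶  IMII  (L0)  txn=∅  M[L0]=50
step 16: P3: load  L2  ⟶  IIIM  (L2)  txn=∅  M[L2]=15
step 17: P2: load  L2  ⟶  IISS  (L2)  txn=BusRd+Flush  M[L2]=44
step 18: P3: load  L1  ⟶  IISS  (L1)  txn=BusRd+Flush  M[L1]=3
step 19: P2: load  L2  ⟶  IISS  (L2)  txn=∅  M[L2]=44
step 20: P1: load  L2  ⟶  ISSS  (L2)  txn=BusRd  M[L2]=44
step 21: P0: store L1 := 29  ⟶  MIII  (L1)  txn=BusRdX  M[L1]=3
step 22: P1: load  L2  ⟶  ISSS  (L2)  txn=∅  M[L2]=44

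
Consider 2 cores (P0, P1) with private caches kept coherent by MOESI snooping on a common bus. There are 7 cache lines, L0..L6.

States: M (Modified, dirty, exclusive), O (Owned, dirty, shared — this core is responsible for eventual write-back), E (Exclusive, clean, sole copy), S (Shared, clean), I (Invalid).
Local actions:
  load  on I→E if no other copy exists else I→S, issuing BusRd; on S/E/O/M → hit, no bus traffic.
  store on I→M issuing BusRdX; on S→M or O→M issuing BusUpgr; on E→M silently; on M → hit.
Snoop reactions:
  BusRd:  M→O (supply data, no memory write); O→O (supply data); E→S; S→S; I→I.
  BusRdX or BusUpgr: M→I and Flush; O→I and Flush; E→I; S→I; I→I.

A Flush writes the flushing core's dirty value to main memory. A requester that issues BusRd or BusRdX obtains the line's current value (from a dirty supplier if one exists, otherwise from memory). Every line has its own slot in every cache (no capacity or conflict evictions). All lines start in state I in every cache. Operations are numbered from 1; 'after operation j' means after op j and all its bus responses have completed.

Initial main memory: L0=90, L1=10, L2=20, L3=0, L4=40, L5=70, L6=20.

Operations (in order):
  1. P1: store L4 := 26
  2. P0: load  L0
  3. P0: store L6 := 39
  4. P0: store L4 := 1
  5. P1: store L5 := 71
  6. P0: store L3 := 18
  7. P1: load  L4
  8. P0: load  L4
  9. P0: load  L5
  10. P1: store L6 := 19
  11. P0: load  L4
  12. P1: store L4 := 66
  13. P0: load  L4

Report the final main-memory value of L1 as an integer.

1. P1: store L4 := 26  bus=[BusRdX]  L4: P0=I P1=M  mem[L4]=40
2. P0: load  L0  bus=[BusRd]  L0: P0=E P1=I  mem[L0]=90
3. P0: store L6 := 39  bus=[BusRdX]  L6: P0=M P1=I  mem[L6]=20
4. P0: store L4 := 1  bus=[BusRdX,Flush]  L4: P0=M P1=I  mem[L4]=26
5. P1: store L5 := 71  bus=[BusRdX]  L5: P0=I P1=M  mem[L5]=70
6. P0: store L3 := 18  bus=[BusRdX]  L3: P0=M P1=I  mem[L3]=0
7. P1: load  L4  bus=[BusRd]  L4: P0=O P1=S  mem[L4]=26
8. P0: load  L4  bus=[-]  L4: P0=O P1=S  mem[L4]=26
9. P0: load  L5  bus=[BusRd]  L5: P0=S P1=O  mem[L5]=70
10. P1: store L6 := 19  bus=[BusRdX,Flush]  L6: P0=I P1=M  mem[L6]=39
11. P0: load  L4  bus=[-]  L4: P0=O P1=S  mem[L4]=26
12. P1: store L4 := 66  bus=[BusUpgr,Flush]  L4: P0=I P1=M  mem[L4]=1
13. P0: load  L4  bus=[BusRd]  L4: P0=S P1=O  mem[L4]=1

memory[L1] = 10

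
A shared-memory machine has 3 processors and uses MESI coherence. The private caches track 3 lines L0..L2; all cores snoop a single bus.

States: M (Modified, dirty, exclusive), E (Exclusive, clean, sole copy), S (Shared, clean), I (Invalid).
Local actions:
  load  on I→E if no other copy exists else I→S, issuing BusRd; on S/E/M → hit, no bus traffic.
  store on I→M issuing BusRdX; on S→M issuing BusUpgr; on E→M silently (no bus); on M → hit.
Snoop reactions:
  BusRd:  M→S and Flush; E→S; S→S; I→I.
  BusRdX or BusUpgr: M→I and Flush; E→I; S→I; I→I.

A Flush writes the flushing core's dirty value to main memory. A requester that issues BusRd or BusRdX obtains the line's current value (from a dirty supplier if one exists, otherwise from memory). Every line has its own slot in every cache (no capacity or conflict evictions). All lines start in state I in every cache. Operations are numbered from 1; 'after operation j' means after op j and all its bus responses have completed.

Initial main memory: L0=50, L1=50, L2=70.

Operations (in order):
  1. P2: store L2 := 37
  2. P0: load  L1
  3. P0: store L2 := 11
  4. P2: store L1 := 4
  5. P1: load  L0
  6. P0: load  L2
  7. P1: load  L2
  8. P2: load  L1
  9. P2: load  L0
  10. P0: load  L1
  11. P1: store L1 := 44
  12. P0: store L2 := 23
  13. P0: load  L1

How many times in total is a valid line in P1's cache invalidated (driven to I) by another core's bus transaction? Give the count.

step 1: P2: store L2 := 37  ⟶  IIM  (L2)  txn=BusRdX  M[L2]=70
step 2: P0: load  L1  ⟶  EII  (L1)  txn=BusRd  M[L1]=50
step 3: P0: store L2 := 11  ⟶  MII  (L2)  txn=BusRdX+Flush  M[L2]=37
step 4: P2: store L1 := 4  ⟶  IIM  (L1)  txn=BusRdX  M[L1]=50
step 5: P1: load  L0  ⟶  IEI  (L0)  txn=BusRd  M[L0]=50
step 6: P0: load  L2  ⟶  MII  (L2)  txn=∅  M[L2]=37
step 7: P1: load  L2  ⟶  SSI  (L2)  txn=BusRd+Flush  M[L2]=11
step 8: P2: load  L1  ⟶  IIM  (L1)  txn=∅  M[L1]=50
step 9: P2: load  L0  ⟶  ISS  (L0)  txn=BusRd  M[L0]=50
step 10: P0: load  L1  ⟶  SIS  (L1)  txn=BusRd+Flush  M[L1]=4
step 11: P1: store L1 := 44  ⟶  IMI  (L1)  txn=BusRdX  M[L1]=4
step 12: P0: store L2 := 23  ⟶  MII  (L2)  txn=BusUpgr  M[L2]=11
step 13: P0: load  L1  ⟶  SSI  (L1)  txn=BusRd+Flush  M[L1]=44

invalidations = 1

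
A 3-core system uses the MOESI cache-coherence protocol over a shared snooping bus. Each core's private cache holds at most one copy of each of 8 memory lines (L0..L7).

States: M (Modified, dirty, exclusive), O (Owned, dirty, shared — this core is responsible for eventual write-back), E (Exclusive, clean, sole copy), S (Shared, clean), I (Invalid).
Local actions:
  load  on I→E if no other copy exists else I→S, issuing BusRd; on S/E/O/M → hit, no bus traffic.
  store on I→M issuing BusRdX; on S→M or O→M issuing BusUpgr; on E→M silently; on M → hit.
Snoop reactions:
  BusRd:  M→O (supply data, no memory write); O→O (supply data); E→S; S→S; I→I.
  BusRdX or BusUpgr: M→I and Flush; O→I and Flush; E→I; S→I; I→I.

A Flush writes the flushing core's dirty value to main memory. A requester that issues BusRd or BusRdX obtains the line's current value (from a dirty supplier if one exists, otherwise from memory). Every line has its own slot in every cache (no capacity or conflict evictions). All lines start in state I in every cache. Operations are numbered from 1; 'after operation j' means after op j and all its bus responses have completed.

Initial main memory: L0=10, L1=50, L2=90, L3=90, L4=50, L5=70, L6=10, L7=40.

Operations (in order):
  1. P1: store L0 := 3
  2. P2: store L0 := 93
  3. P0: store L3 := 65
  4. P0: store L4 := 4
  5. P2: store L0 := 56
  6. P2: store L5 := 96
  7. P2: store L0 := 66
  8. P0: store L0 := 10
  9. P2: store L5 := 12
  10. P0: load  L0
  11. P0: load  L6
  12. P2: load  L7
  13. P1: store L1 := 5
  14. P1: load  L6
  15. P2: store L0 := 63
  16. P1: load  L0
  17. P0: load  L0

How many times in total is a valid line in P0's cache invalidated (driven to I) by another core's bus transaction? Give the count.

1. P1: store L0 := 3  bus=[BusRdX]  L0: P0=I P1=M P2=I  mem[L0]=10
2. P2: store L0 := 93  bus=[BusRdX,Flush]  L0: P0=I P1=I P2=M  mem[L0]=3
3. P0: store L3 := 65  bus=[BusRdX]  L3: P0=M P1=I P2=I  mem[L3]=90
4. P0: store L4 := 4  bus=[BusRdX]  L4: P0=M P1=I P2=I  mem[L4]=50
5. P2: store L0 := 56  bus=[-]  L0: P0=I P1=I P2=M  mem[L0]=3
6. P2: store L5 := 96  bus=[BusRdX]  L5: P0=I P1=I P2=M  mem[L5]=70
7. P2: store L0 := 66  bus=[-]  L0: P0=I P1=I P2=M  mem[L0]=3
8. P0: store L0 := 10  bus=[BusRdX,Flush]  L0: P0=M P1=I P2=I  mem[L0]=66
9. P2: store L5 := 12  bus=[-]  L5: P0=I P1=I P2=M  mem[L5]=70
10. P0: load  L0  bus=[-]  L0: P0=M P1=I P2=I  mem[L0]=66
11. P0: load  L6  bus=[BusRd]  L6: P0=E P1=I P2=I  mem[L6]=10
12. P2: load  L7  bus=[BusRd]  L7: P0=I P1=I P2=E  mem[L7]=40
13. P1: store L1 := 5  bus=[BusRdX]  L1: P0=I P1=M P2=I  mem[L1]=50
14. P1: load  L6  bus=[BusRd]  L6: P0=S P1=S P2=I  mem[L6]=10
15. P2: store L0 := 63  bus=[BusRdX,Flush]  L0: P0=I P1=I P2=M  mem[L0]=10
16. P1: load  L0  bus=[BusRd]  L0: P0=I P1=S P2=O  mem[L0]=10
17. P0: load  L0  bus=[BusRd]  L0: P0=S P1=S P2=O  mem[L0]=10

invalidations = 1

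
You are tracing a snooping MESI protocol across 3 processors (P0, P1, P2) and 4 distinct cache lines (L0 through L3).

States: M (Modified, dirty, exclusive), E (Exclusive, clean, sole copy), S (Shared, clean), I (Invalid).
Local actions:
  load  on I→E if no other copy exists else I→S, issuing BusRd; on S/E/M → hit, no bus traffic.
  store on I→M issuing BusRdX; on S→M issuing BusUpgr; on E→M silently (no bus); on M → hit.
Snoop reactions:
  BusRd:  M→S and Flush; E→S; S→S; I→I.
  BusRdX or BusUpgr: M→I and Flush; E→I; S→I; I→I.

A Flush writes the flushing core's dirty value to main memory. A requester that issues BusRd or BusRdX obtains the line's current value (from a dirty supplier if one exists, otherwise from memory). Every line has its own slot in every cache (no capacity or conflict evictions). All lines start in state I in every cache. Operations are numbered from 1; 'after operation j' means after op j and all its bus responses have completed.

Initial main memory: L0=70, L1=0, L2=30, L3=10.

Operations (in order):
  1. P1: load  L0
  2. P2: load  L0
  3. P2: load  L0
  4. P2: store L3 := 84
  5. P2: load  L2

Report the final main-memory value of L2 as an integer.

memory[L2] = 30

1. P1: load  L0  bus=[BusRd]  L0: P0=I P1=E P2=I  mem[L0]=70
2. P2: load  L0  bus=[BusRd]  L0: P0=I P1=S P2=S  mem[L0]=70
3. P2: load  L0  bus=[-]  L0: P0=I P1=S P2=S  mem[L0]=70
4. P2: store L3 := 84  bus=[BusRdX]  L3: P0=I P1=I P2=M  mem[L3]=10
5. P2: load  L2  bus=[BusRd]  L2: P0=I P1=I P2=E  mem[L2]=30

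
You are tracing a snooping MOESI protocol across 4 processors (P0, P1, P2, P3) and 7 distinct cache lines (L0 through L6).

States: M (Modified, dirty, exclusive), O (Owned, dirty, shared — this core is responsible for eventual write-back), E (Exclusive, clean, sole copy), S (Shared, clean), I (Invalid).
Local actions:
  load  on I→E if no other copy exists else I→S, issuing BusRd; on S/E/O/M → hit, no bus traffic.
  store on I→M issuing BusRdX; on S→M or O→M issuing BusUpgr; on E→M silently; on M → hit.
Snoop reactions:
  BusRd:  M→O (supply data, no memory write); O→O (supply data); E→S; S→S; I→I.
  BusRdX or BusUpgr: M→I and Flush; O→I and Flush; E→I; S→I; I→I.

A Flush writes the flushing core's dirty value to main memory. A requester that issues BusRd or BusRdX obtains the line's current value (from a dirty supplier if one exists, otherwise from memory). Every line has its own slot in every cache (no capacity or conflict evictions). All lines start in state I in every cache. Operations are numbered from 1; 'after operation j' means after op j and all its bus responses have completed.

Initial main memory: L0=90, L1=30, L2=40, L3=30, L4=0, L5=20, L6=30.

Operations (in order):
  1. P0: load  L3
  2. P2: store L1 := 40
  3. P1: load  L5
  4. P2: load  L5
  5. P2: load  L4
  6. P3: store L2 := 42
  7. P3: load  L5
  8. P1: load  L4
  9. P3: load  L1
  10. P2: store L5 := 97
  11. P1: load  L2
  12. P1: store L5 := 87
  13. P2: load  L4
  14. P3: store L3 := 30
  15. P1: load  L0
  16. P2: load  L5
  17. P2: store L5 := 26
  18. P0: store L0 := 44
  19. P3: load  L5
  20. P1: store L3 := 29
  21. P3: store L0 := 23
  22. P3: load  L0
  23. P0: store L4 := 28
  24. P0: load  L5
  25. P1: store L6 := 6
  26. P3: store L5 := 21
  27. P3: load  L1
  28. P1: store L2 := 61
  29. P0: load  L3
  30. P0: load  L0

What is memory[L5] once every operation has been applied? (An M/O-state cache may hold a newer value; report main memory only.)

memory[L5] = 26

  op1 P0: load  L3 → E/I/I/I on L3; bus BusRd; mem=30
  op2 P2: store L1 := 40 → I/I/M/I on L1; bus BusRdX; mem=30
  op3 P1: load  L5 → I/E/I/I on L5; bus BusRd; mem=20
  op4 P2: load  L5 → I/S/S/I on L5; bus BusRd; mem=20
  op5 P2: load  L4 → I/I/E/I on L4; bus BusRd; mem=0
  op6 P3: store L2 := 42 → I/I/I/M on L2; bus BusRdX; mem=40
  op7 P3: load  L5 → I/S/S/S on L5; bus BusRd; mem=20
  op8 P1: load  L4 → I/S/S/I on L4; bus BusRd; mem=0
  op9 P3: load  L1 → I/I/O/S on L1; bus BusRd; mem=30
  op10 P2: store L5 := 97 → I/I/M/I on L5; bus BusUpgr; mem=20
  op11 P1: load  L2 → I/S/I/O on L2; bus BusRd; mem=40
  op12 P1: store L5 := 87 → I/M/I/I on L5; bus BusRdX Flush; mem=97
  op13 P2: load  L4 → I/S/S/I on L4; bus (none); mem=0
  op14 P3: store L3 := 30 → I/I/I/M on L3; bus BusRdX; mem=30
  op15 P1: load  L0 → I/E/I/I on L0; bus BusRd; mem=90
  op16 P2: load  L5 → I/O/S/I on L5; bus BusRd; mem=97
  op17 P2: store L5 := 26 → I/I/M/I on L5; bus BusUpgr Flush; mem=87
  op18 P0: store L0 := 44 → M/I/I/I on L0; bus BusRdX; mem=90
  op19 P3: load  L5 → I/I/O/S on L5; bus BusRd; mem=87
  op20 P1: store L3 := 29 → I/M/I/I on L3; bus BusRdX Flush; mem=30
  op21 P3: store L0 := 23 → I/I/I/M on L0; bus BusRdX Flush; mem=44
  op22 P3: load  L0 → I/I/I/M on L0; bus (none); mem=44
  op23 P0: store L4 := 28 → M/I/I/I on L4; bus BusRdX; mem=0
  op24 P0: load  L5 → S/I/O/S on L5; bus BusRd; mem=87
  op25 P1: store L6 := 6 → I/M/I/I on L6; bus BusRdX; mem=30
  op26 P3: store L5 := 21 → I/I/I/M on L5; bus BusUpgr Flush; mem=26
  op27 P3: load  L1 → I/I/O/S on L1; bus (none); mem=30
  op28 P1: store L2 := 61 → I/M/I/I on L2; bus BusUpgr Flush; mem=42
  op29 P0: load  L3 → S/O/I/I on L3; bus BusRd; mem=30
  op30 P0: load  L0 → S/I/I/O on L0; bus BusRd; mem=44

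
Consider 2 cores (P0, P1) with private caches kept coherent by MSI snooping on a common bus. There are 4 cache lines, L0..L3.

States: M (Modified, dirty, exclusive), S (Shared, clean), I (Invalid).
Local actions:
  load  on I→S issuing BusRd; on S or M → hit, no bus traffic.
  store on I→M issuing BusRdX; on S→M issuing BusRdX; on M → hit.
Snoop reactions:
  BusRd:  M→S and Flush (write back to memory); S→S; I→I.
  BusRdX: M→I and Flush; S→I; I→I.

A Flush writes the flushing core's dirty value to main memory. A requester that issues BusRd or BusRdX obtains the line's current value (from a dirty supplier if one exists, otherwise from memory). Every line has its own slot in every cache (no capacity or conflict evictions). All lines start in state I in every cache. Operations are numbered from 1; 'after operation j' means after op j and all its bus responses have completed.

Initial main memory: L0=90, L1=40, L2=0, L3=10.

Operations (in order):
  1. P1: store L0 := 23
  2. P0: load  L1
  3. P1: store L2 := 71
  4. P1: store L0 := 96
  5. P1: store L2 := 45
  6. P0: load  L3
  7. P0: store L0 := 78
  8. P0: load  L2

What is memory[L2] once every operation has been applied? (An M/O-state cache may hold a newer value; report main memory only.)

memory[L2] = 45

  op1 P1: store L0 := 23 → I/M on L0; bus BusRdX; mem=90
  op2 P0: load  L1 → S/I on L1; bus BusRd; mem=40
  op3 P1: store L2 := 71 → I/M on L2; bus BusRdX; mem=0
  op4 P1: store L0 := 96 → I/M on L0; bus (none); mem=90
  op5 P1: store L2 := 45 → I/M on L2; bus (none); mem=0
  op6 P0: load  L3 → S/I on L3; bus BusRd; mem=10
  op7 P0: store L0 := 78 → M/I on L0; bus BusRdX Flush; mem=96
  op8 P0: load  L2 → S/S on L2; bus BusRd Flush; mem=45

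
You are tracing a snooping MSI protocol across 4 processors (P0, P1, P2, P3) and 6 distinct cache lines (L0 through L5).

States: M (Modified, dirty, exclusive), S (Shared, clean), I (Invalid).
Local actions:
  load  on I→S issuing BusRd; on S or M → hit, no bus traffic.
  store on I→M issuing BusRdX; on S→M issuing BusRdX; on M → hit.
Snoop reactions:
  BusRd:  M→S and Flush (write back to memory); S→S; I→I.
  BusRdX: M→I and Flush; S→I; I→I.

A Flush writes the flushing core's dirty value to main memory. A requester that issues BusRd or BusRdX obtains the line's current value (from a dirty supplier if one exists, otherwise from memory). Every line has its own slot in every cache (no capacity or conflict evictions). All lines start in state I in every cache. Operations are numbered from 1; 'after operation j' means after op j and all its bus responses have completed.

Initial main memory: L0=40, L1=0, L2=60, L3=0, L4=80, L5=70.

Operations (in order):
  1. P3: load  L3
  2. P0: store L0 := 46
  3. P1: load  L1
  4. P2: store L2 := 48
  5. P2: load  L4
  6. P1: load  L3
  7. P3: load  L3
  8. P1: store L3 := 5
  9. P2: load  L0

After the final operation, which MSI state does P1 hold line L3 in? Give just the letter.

step 1: P3: load  L3  ⟶  IIIS  (L3)  txn=BusRd  M[L3]=0
step 2: P0: store L0 := 46  ⟶  MIII  (L0)  txn=BusRdX  M[L0]=40
step 3: P1: load  L1  ⟶  ISII  (L1)  txn=BusRd  M[L1]=0
step 4: P2: store L2 := 48  ⟶  IIMI  (L2)  txn=BusRdX  M[L2]=60
step 5: P2: load  L4  ⟶  IISI  (L4)  txn=BusRd  M[L4]=80
step 6: P1: load  L3  ⟶  ISIS  (L3)  txn=BusRd  M[L3]=0
step 7: P3: load  L3  ⟶  ISIS  (L3)  txn=∅  M[L3]=0
step 8: P1: store L3 := 5  ⟶  IMII  (L3)  txn=BusRdX  M[L3]=0
step 9: P2: load  L0  ⟶  SISI  (L0)  txn=BusRd+Flush  M[L0]=46

state = M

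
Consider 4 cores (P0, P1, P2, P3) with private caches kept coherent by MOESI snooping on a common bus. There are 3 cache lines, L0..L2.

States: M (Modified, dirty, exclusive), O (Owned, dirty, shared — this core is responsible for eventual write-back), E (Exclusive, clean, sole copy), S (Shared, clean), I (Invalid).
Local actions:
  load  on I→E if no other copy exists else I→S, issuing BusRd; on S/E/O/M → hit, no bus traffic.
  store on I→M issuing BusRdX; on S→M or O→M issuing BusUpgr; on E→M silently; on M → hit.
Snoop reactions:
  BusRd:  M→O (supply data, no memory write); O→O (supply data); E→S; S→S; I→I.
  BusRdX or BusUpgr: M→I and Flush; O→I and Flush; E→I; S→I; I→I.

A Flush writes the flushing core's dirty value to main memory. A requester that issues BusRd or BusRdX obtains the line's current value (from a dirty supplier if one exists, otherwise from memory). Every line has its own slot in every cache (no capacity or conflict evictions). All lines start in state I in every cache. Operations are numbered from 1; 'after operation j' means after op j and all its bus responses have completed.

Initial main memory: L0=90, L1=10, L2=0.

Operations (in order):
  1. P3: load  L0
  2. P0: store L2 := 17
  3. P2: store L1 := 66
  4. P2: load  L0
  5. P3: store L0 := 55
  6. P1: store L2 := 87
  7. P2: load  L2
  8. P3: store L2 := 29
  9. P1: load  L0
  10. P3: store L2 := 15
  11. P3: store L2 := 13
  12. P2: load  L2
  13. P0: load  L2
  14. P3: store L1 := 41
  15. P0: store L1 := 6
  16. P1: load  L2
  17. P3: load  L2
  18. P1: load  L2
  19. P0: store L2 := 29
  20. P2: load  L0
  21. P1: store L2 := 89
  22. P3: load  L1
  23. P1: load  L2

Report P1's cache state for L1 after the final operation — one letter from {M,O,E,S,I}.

state = I

1. P3: load  L0  bus=[BusRd]  L0: P0=I P1=I P2=I P3=E  mem[L0]=90
2. P0: store L2 := 17  bus=[BusRdX]  L2: P0=M P1=I P2=I P3=I  mem[L2]=0
3. P2: store L1 := 66  bus=[BusRdX]  L1: P0=I P1=I P2=M P3=I  mem[L1]=10
4. P2: load  L0  bus=[BusRd]  L0: P0=I P1=I P2=S P3=S  mem[L0]=90
5. P3: store L0 := 55  bus=[BusUpgr]  L0: P0=I P1=I P2=I P3=M  mem[L0]=90
6. P1: store L2 := 87  bus=[BusRdX,Flush]  L2: P0=I P1=M P2=I P3=I  mem[L2]=17
7. P2: load  L2  bus=[BusRd]  L2: P0=I P1=O P2=S P3=I  mem[L2]=17
8. P3: store L2 := 29  bus=[BusRdX,Flush]  L2: P0=I P1=I P2=I P3=M  mem[L2]=87
9. P1: load  L0  bus=[BusRd]  L0: P0=I P1=S P2=I P3=O  mem[L0]=90
10. P3: store L2 := 15  bus=[-]  L2: P0=I P1=I P2=I P3=M  mem[L2]=87
11. P3: store L2 := 13  bus=[-]  L2: P0=I P1=I P2=I P3=M  mem[L2]=87
12. P2: load  L2  bus=[BusRd]  L2: P0=I P1=I P2=S P3=O  mem[L2]=87
13. P0: load  L2  bus=[BusRd]  L2: P0=S P1=I P2=S P3=O  mem[L2]=87
14. P3: store L1 := 41  bus=[BusRdX,Flush]  L1: P0=I P1=I P2=I P3=M  mem[L1]=66
15. P0: store L1 := 6  bus=[BusRdX,Flush]  L1: P0=M P1=I P2=I P3=I  mem[L1]=41
16. P1: load  L2  bus=[BusRd]  L2: P0=S P1=S P2=S P3=O  mem[L2]=87
17. P3: load  L2  bus=[-]  L2: P0=S P1=S P2=S P3=O  mem[L2]=87
18. P1: load  L2  bus=[-]  L2: P0=S P1=S P2=S P3=O  mem[L2]=87
19. P0: store L2 := 29  bus=[BusUpgr,Flush]  L2: P0=M P1=I P2=I P3=I  mem[L2]=13
20. P2: load  L0  bus=[BusRd]  L0: P0=I P1=S P2=S P3=O  mem[L0]=90
21. P1: store L2 := 89  bus=[BusRdX,Flush]  L2: P0=I P1=M P2=I P3=I  mem[L2]=29
22. P3: load  L1  bus=[BusRd]  L1: P0=O P1=I P2=I P3=S  mem[L1]=41
23. P1: load  L2  bus=[-]  L2: P0=I P1=M P2=I P3=I  mem[L2]=29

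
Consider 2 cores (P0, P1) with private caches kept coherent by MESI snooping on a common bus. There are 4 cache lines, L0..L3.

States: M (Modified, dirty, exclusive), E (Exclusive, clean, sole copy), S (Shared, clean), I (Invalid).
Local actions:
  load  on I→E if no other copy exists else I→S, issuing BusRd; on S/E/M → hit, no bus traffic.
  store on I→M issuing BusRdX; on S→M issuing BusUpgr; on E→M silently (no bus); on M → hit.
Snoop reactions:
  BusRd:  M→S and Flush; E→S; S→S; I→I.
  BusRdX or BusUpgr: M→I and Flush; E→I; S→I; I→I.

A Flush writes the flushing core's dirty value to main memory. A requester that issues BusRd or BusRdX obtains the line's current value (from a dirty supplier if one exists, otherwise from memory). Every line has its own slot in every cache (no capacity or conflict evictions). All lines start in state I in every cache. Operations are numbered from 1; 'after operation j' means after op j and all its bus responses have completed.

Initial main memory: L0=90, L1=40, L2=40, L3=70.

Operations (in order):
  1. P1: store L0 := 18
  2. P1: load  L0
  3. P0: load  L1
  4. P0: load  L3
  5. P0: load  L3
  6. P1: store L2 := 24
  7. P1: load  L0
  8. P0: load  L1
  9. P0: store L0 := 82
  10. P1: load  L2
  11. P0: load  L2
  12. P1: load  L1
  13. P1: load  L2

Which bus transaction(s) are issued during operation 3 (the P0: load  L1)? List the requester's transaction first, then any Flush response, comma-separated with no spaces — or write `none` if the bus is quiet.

[1] P1: store L0 := 18 | P0:I, P1:M(18) | bus: BusRdX
[2] P1: load  L0 | P0:I, P1:M(18) | bus: none
[3] P0: load  L1 | P0:E(40), P1:I | bus: BusRd
[4] P0: load  L3 | P0:E(70), P1:I | bus: BusRd
[5] P0: load  L3 | P0:E(70), P1:I | bus: none
[6] P1: store L2 := 24 | P0:I, P1:M(24) | bus: BusRdX
[7] P1: load  L0 | P0:I, P1:M(18) | bus: none
[8] P0: load  L1 | P0:E(40), P1:I | bus: none
[9] P0: store L0 := 82 | P0:M(82), P1:I | bus: BusRdX,Flush
[10] P1: load  L2 | P0:I, P1:M(24) | bus: none
[11] P0: load  L2 | P0:S(24), P1:S(24) | bus: BusRd,Flush
[12] P1: load  L1 | P0:S(40), P1:S(40) | bus: BusRd
[13] P1: load  L2 | P0:S(24), P1:S(24) | bus: none

bus = BusRd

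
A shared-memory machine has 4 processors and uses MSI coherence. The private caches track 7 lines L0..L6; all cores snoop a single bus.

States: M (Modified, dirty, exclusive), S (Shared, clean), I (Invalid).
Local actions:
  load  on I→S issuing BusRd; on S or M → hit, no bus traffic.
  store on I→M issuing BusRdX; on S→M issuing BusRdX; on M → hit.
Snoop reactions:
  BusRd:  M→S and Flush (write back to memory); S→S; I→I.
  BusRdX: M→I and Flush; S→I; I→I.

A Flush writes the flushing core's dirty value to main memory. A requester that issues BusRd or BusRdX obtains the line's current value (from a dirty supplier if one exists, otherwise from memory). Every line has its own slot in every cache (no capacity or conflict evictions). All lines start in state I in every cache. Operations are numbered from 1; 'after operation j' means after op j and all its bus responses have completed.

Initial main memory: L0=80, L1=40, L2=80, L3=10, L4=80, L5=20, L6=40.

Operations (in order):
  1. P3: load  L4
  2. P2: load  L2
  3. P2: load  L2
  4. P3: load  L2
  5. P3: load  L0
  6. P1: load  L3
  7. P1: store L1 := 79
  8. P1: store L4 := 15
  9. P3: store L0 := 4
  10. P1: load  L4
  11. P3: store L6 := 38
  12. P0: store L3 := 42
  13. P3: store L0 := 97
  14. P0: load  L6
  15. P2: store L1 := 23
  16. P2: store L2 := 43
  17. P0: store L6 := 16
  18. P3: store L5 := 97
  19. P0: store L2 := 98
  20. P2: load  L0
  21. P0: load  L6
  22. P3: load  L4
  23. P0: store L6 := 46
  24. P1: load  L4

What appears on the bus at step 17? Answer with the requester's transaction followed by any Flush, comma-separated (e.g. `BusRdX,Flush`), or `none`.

1. P3: load  L4  bus=[BusRd]  L4: P0=I P1=I P2=I P3=S  mem[L4]=80
2. P2: load  L2  bus=[BusRd]  L2: P0=I P1=I P2=S P3=I  mem[L2]=80
3. P2: load  L2  bus=[-]  L2: P0=I P1=I P2=S P3=I  mem[L2]=80
4. P3: load  L2  bus=[BusRd]  L2: P0=I P1=I P2=S P3=S  mem[L2]=80
5. P3: load  L0  bus=[BusRd]  L0: P0=I P1=I P2=I P3=S  mem[L0]=80
6. P1: load  L3  bus=[BusRd]  L3: P0=I P1=S P2=I P3=I  mem[L3]=10
7. P1: store L1 := 79  bus=[BusRdX]  L1: P0=I P1=M P2=I P3=I  mem[L1]=40
8. P1: store L4 := 15  bus=[BusRdX]  L4: P0=I P1=M P2=I P3=I  mem[L4]=80
9. P3: store L0 := 4  bus=[BusRdX]  L0: P0=I P1=I P2=I P3=M  mem[L0]=80
10. P1: load  L4  bus=[-]  L4: P0=I P1=M P2=I P3=I  mem[L4]=80
11. P3: store L6 := 38  bus=[BusRdX]  L6: P0=I P1=I P2=I P3=M  mem[L6]=40
12. P0: store L3 := 42  bus=[BusRdX]  L3: P0=M P1=I P2=I P3=I  mem[L3]=10
13. P3: store L0 := 97  bus=[-]  L0: P0=I P1=I P2=I P3=M  mem[L0]=80
14. P0: load  L6  bus=[BusRd,Flush]  L6: P0=S P1=I P2=I P3=S  mem[L6]=38
15. P2: store L1 := 23  bus=[BusRdX,Flush]  L1: P0=I P1=I P2=M P3=I  mem[L1]=79
16. P2: store L2 := 43  bus=[BusRdX]  L2: P0=I P1=I P2=M P3=I  mem[L2]=80
17. P0: store L6 := 16  bus=[BusRdX]  L6: P0=M P1=I P2=I P3=I  mem[L6]=38
18. P3: store L5 := 97  bus=[BusRdX]  L5: P0=I P1=I P2=I P3=M  mem[L5]=20
19. P0: store L2 := 98  bus=[BusRdX,Flush]  L2: P0=M P1=I P2=I P3=I  mem[L2]=43
20. P2: load  L0  bus=[BusRd,Flush]  L0: P0=I P1=I P2=S P3=S  mem[L0]=97
21. P0: load  L6  bus=[-]  L6: P0=M P1=I P2=I P3=I  mem[L6]=38
22. P3: load  L4  bus=[BusRd,Flush]  L4: P0=I P1=S P2=I P3=S  mem[L4]=15
23. P0: store L6 := 46  bus=[-]  L6: P0=M P1=I P2=I P3=I  mem[L6]=38
24. P1: load  L4  bus=[-]  L4: P0=I P1=S P2=I P3=S  mem[L4]=15

bus = BusRdX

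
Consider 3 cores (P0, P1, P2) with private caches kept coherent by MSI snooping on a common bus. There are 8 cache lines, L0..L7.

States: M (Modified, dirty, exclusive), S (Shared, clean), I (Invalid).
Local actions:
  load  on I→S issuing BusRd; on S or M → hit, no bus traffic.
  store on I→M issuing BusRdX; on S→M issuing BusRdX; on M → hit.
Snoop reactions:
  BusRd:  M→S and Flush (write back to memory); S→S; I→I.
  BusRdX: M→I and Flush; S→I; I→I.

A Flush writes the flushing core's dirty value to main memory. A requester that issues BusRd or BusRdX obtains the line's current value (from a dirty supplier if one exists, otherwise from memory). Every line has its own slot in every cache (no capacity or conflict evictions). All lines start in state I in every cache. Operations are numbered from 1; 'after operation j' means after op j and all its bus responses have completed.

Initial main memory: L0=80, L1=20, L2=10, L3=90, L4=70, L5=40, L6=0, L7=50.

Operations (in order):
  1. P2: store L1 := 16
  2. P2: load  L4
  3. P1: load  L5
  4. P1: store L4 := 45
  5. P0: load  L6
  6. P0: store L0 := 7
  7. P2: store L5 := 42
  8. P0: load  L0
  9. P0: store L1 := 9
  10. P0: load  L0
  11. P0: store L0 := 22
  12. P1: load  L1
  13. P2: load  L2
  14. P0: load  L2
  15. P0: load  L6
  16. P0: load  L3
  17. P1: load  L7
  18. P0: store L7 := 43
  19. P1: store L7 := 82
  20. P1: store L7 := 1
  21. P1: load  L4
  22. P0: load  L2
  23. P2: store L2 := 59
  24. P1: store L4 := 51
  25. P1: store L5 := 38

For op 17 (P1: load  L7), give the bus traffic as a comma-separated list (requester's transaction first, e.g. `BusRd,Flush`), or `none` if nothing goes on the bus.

[1] P2: store L1 := 16 | P0:I, P1:I, P2:M(16) | bus: BusRdX
[2] P2: load  L4 | P0:I, P1:I, P2:S(70) | bus: BusRd
[3] P1: load  L5 | P0:I, P1:S(40), P2:I | bus: BusRd
[4] P1: store L4 := 45 | P0:I, P1:M(45), P2:I | bus: BusRdX
[5] P0: load  L6 | P0:S(0), P1:I, P2:I | bus: BusRd
[6] P0: store L0 := 7 | P0:M(7), P1:I, P2:I | bus: BusRdX
[7] P2: store L5 := 42 | P0:I, P1:I, P2:M(42) | bus: BusRdX
[8] P0: load  L0 | P0:M(7), P1:I, P2:I | bus: none
[9] P0: store L1 := 9 | P0:M(9), P1:I, P2:I | bus: BusRdX,Flush
[10] P0: load  L0 | P0:M(7), P1:I, P2:I | bus: none
[11] P0: store L0 := 22 | P0:M(22), P1:I, P2:I | bus: none
[12] P1: load  L1 | P0:S(9), P1:S(9), P2:I | bus: BusRd,Flush
[13] P2: load  L2 | P0:I, P1:I, P2:S(10) | bus: BusRd
[14] P0: load  L2 | P0:S(10), P1:I, P2:S(10) | bus: BusRd
[15] P0: load  L6 | P0:S(0), P1:I, P2:I | bus: none
[16] P0: load  L3 | P0:S(90), P1:I, P2:I | bus: BusRd
[17] P1: load  L7 | P0:I, P1:S(50), P2:I | bus: BusRd
[18] P0: store L7 := 43 | P0:M(43), P1:I, P2:I | bus: BusRdX
[19] P1: store L7 := 82 | P0:I, P1:M(82), P2:I | bus: BusRdX,Flush
[20] P1: store L7 := 1 | P0:I, P1:M(1), P2:I | bus: none
[21] P1: load  L4 | P0:I, P1:M(45), P2:I | bus: none
[22] P0: load  L2 | P0:S(10), P1:I, P2:S(10) | bus: none
[23] P2: store L2 := 59 | P0:I, P1:I, P2:M(59) | bus: BusRdX
[24] P1: store L4 := 51 | P0:I, P1:M(51), P2:I | bus: none
[25] P1: store L5 := 38 | P0:I, P1:M(38), P2:I | bus: BusRdX,Flush

bus = BusRd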